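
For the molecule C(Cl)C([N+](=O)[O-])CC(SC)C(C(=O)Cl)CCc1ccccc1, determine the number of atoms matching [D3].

6

The query [D3] means: atom with exactly three heavy-atom neighbours.
Check the 22 heavy atoms by environment: 4× C (D2) → no; 4× C (D3) → match; 1× c (aromatic, D3) → match; 5× c (aromatic, D2) → no; 1× N (charge +1, D3) → match; 1× O (charge -1, D1) → no; 2× O (D1) → no; 1× S (D2) → no; 1× C (D1) → no; 2× Cl (D1) → no.
Summing the matching environments: 4 + 1 + 1 = 6 matching atoms.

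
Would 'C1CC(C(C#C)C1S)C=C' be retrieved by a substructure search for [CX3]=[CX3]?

Yes

The pattern [CX3]=[CX3] describes a non-aromatic C=C double bond between two sp2 carbons — an alkene.
The molecule carries a vinyl group (-CH=CH2), whose atoms satisfy every constraint of the query, so the pattern matches.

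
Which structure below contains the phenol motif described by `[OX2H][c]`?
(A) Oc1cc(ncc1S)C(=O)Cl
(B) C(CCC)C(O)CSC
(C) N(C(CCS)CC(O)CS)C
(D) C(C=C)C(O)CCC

[OX2H][c] describes a hydroxyl oxygen attached to an aromatic carbon (a phenol).
(A) contains a hydroxyl group (-OH), which satisfies every atom and bond constraint.
(B) has a hydroxyl group (-OH) but the -OH is on an aliphatic carbon, not an aromatic c.
(C) has a hydroxyl group (-OH) but the -OH is on an aliphatic carbon, not an aromatic c.
(D) has a hydroxyl group (-OH) but the -OH is on an aliphatic carbon, not an aromatic c.
So the answer is (A).

A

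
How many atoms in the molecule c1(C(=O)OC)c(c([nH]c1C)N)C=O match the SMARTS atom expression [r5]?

5

The query [r5] means: r5 matches atoms in a five-membered ring.
Check the 13 heavy atoms by environment: 1× n (aromatic, in 5-ring) → match; 4× c (aromatic, in 5-ring) → match; 4× C (acyclic) → no; 3× O (acyclic) → no; 1× N (acyclic) → no.
Summing the matching environments: 1 + 4 = 5 matching atoms.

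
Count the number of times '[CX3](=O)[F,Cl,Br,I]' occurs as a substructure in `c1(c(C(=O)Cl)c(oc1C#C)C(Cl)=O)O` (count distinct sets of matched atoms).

[CX3](=O)[F,Cl,Br,I] is the SMARTS for an acyl halide: a carbonyl carbon bonded to a halogen.
The molecule carries 2 separate instances of an acyl chloride (-C(=O)Cl) meeting every constraint; each maps to a distinct set of atoms, giving 2 matches.

2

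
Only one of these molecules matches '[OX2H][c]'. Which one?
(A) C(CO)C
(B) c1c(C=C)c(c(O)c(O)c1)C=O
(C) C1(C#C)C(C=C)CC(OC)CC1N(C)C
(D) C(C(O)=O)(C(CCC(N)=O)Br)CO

[OX2H][c] describes a hydroxyl oxygen attached to an aromatic carbon (a phenol).
(A) has a hydroxyl group (-OH) but the -OH is on an aliphatic carbon, not an aromatic c.
(B) contains a hydroxyl group (-OH), which satisfies every atom and bond constraint.
(C) has a methoxy ether (-OCH3) but the oxygen has H0, not H1.
(D) has a hydroxyl group (-OH) but the -OH is on an aliphatic carbon, not an aromatic c.
So the answer is (B).

B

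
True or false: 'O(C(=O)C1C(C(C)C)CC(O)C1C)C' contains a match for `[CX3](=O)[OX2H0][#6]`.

The pattern [CX3](=O)[OX2H0][#6] describes a carbonyl carbon bonded to an oxygen that is itself bonded to carbon (no H on that O) — an ester.
The molecule carries a methyl-ester group (-C(=O)OCH3), whose atoms satisfy every constraint of the query, so the pattern matches.

True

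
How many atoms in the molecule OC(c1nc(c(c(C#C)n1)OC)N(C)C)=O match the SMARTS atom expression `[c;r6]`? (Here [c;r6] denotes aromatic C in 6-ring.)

4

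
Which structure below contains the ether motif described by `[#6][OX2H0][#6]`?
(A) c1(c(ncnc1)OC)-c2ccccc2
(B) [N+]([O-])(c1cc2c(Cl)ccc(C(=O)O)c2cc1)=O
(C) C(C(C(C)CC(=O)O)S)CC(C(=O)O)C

[#6][OX2H0][#6] describes an aliphatic oxygen bridging two carbons with no H on the oxygen (an ether).
(A) contains a methoxy ether (-OCH3), which satisfies every atom and bond constraint.
(B) has a carboxylic acid group (-C(=O)OH) but the -OH oxygen has H1; the =O is OX1, not OX2.
(C) has a carboxylic acid group (-C(=O)OH) but the -OH oxygen has H1; the =O is OX1, not OX2.
So the answer is (A).

A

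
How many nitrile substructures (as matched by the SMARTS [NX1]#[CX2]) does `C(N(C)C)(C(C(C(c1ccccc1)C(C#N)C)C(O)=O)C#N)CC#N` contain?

[NX1]#[CX2] is the SMARTS for a nitrile: a nitrogen triple-bonded to a two-connected carbon.
The molecule carries 3 separate instances of a nitrile (-C#N) meeting every constraint; each maps to a distinct set of atoms, giving 3 matches.

3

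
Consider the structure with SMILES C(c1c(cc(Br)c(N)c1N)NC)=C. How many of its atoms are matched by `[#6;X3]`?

The query [#6;X3] means: any carbon (aromatic or not) with three total connections.
Check the 13 heavy atoms by environment: 6× c (aromatic, X3) → match; 2× C (X3) → match; 3× N (X3) → no; 1× C (X4) → no; 1× Br (X1) → no.
Summing the matching environments: 6 + 2 = 8 matching atoms.

8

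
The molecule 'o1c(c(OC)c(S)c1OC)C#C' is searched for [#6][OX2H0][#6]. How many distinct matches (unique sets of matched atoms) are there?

2

[#6][OX2H0][#6] is the SMARTS for an ether: an aliphatic oxygen bridging two carbons with no H on the oxygen.
The molecule carries 2 separate instances of a methoxy ether (-OCH3) meeting every constraint; each maps to a distinct set of atoms, giving 2 matches.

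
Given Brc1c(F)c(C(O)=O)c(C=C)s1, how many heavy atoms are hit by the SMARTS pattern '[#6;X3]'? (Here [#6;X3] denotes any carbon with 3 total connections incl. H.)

7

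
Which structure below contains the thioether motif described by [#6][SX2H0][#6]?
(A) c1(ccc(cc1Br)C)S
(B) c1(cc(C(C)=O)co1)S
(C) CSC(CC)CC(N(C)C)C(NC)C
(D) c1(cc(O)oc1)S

C

[#6][SX2H0][#6] describes an aliphatic sulfur bridging two carbons with no H on the sulfur (a thioether).
(A) has a thiol (-SH) but the sulfur has H1, not H0 bridging two carbons.
(B) has a thiol (-SH) but the sulfur has H1, not H0 bridging two carbons.
(C) contains a methylthio ether (-SCH3), which satisfies every atom and bond constraint.
(D) has a thiol (-SH) but the sulfur has H1, not H0 bridging two carbons.
So the answer is (C).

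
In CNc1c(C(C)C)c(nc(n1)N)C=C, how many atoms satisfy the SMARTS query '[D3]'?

The query [D3] means: atom with exactly three heavy-atom neighbours.
Check the 14 heavy atoms by environment: 2× n (aromatic, D2) → no; 4× c (aromatic, D3) → match; 1× C (D3) → match; 4× C (D1) → no; 1× N (D2) → no; 1× N (D1) → no; 1× C (D2) → no.
Summing the matching environments: 4 + 1 = 5 matching atoms.

5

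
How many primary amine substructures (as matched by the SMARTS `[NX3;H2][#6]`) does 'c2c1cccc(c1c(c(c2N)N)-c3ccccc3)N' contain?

[NX3;H2][#6] is the SMARTS for a primary amine: a trivalent nitrogen with two H attached to carbon.
The molecule carries 3 separate instances of a primary amino group (-NH2) meeting every constraint; each maps to a distinct set of atoms, giving 3 matches.

3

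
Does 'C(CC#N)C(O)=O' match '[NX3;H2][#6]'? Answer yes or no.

No

The pattern [NX3;H2][#6] describes a trivalent nitrogen with two H attached to carbon — a primary amine.
The closest candidate here is a nitrile (-C#N), but the nitrogen is NX1 (triple-bonded), not NX3 with two H. No other fragment satisfies the full query, so there is no match.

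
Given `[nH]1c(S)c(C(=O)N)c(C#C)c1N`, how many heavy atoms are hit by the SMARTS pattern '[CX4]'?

0

The query [CX4] means: C with X4: aliphatic carbon with exactly 4 total connections (bonds + H).
Check the 12 heavy atoms by environment: 1× n (aromatic, X3) → no; 4× c (aromatic, X3) → no; 2× C (X2) → no; 1× S (X2) → no; 1× C (X3) → no; 1× O (X1) → no; 2× N (X3) → no.
No environment satisfies the query, so 0 matching atoms.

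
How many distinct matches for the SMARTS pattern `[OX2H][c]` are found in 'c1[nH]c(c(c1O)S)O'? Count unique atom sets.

2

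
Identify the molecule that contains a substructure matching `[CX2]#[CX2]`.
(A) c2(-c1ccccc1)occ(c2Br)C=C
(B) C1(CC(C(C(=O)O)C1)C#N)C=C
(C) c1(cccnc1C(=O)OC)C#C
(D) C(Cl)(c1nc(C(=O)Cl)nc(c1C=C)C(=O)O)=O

[CX2]#[CX2] describes a carbon-carbon triple bond (an alkyne).
(A) has a vinyl group (-CH=CH2) but the C=C is a double bond; both carbons are CX3, not CX2.
(B) has a vinyl group (-CH=CH2) but the C=C is a double bond; both carbons are CX3, not CX2.
(C) contains an ethynyl group (-C#CH), which satisfies every atom and bond constraint.
(D) has a vinyl group (-CH=CH2) but the C=C is a double bond; both carbons are CX3, not CX2.
So the answer is (C).

C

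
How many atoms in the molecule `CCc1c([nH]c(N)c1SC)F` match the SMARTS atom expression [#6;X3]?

4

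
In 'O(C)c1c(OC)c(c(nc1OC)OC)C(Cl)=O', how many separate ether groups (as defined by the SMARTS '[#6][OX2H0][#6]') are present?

[#6][OX2H0][#6] is the SMARTS for an ether: an aliphatic oxygen bridging two carbons with no H on the oxygen.
The molecule carries 4 separate instances of a methoxy ether (-OCH3) meeting every constraint; each maps to a distinct set of atoms, giving 4 matches.

4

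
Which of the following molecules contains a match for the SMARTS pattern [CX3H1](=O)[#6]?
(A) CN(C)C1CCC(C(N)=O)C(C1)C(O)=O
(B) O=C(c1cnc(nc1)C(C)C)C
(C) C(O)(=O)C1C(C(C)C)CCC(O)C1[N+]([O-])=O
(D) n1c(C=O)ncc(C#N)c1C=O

D

[CX3H1](=O)[#6] describes an sp2 carbon with one H, double-bonded to O and single-bonded to carbon (an aldehyde).
(A) has a carboxylic acid group (-C(=O)OH) but the carbonyl carbon has H0 and is bonded to O, not H1.
(B) has an acetyl/ketone group (-C(=O)CH3) but the carbonyl carbon has H0 (two carbon neighbours), not H1.
(C) has a carboxylic acid group (-C(=O)OH) but the carbonyl carbon has H0 and is bonded to O, not H1.
(D) contains an aldehyde (-CHO), which satisfies every atom and bond constraint.
So the answer is (D).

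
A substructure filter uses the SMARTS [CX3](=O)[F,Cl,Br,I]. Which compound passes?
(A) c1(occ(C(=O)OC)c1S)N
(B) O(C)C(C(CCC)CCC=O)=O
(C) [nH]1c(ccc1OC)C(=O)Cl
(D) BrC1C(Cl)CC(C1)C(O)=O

[CX3](=O)[F,Cl,Br,I] describes a carbonyl carbon bonded to a halogen (an acyl halide).
(A) has a methyl-ester group (-C(=O)OCH3) but the carbonyl is bonded to -O-C, not to a halogen.
(B) has a methyl-ester group (-C(=O)OCH3) but the carbonyl is bonded to -O-C, not to a halogen.
(C) contains an acyl chloride (-C(=O)Cl), which satisfies every atom and bond constraint.
(D) has a carboxylic acid group (-C(=O)OH) but the carbonyl is bonded to -OH, not to a halogen.
So the answer is (C).

C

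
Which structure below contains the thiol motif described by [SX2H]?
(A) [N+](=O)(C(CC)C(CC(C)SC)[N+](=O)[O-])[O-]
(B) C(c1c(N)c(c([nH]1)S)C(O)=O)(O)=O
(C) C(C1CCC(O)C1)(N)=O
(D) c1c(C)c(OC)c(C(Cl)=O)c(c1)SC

[SX2H] describes an aliphatic sulfur with two connections, one being H (a thiol).
(A) has a methylthio ether (-SCH3) but the sulfur has H0 (bonded to two carbons), not H1.
(B) contains a thiol (-SH), which satisfies every atom and bond constraint.
(C) has a hydroxyl group (-OH) but it is an -OH, not an -SH.
(D) has a methylthio ether (-SCH3) but the sulfur has H0 (bonded to two carbons), not H1.
So the answer is (B).

B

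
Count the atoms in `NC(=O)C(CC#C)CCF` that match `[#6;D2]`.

4

The query [#6;D2] means: any carbon bonded to exactly two heavy atoms.
Check the 10 heavy atoms by environment: 4× C (D2) → match; 2× C (D3) → no; 1× C (D1) → no; 1× F (D1) → no; 1× O (D1) → no; 1× N (D1) → no.
That gives 4 matching atoms.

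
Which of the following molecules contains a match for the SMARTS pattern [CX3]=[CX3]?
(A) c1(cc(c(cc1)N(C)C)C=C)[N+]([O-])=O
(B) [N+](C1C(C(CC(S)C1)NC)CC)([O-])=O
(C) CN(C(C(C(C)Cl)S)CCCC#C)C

A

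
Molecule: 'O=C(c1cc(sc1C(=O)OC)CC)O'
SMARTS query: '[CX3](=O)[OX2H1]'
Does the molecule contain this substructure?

Yes

The pattern [CX3](=O)[OX2H1] describes an sp2 carbon double-bonded to O and single-bonded to an -OH oxygen — a carboxylic acid.
The molecule carries a carboxylic acid group (-C(=O)OH), whose atoms satisfy every constraint of the query, so the pattern matches.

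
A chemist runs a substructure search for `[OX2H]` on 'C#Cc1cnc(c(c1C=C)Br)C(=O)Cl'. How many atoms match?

The query [OX2H] means: aliphatic oxygen with two connections, one of which is H — an -OH oxygen.
Check the 14 heavy atoms by environment: 1× n (aromatic, H0, X2) → no; 4× c (aromatic, H0, X3) → no; 1× c (aromatic, H1, X3) → no; 1× Br (H0, X1) → no; 1× C (H1, X3) → no; 1× C (H2, X3) → no; 1× C (H0, X2) → no; 1× C (H1, X2) → no; 1× C (H0, X3) → no; 1× O (H0, X1) → no; 1× Cl (H0, X1) → no.
No environment satisfies the query, so 0 matching atoms.

0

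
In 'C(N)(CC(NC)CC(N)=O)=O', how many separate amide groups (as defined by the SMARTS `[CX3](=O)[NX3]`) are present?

[CX3](=O)[NX3] is the SMARTS for an amide: a carbonyl carbon bonded to a trivalent nitrogen.
The molecule carries 2 separate instances of a primary amide (-C(=O)NH2) meeting every constraint; each maps to a distinct set of atoms, giving 2 matches.

2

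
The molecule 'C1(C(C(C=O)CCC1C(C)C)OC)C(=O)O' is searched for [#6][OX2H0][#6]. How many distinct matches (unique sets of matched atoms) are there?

1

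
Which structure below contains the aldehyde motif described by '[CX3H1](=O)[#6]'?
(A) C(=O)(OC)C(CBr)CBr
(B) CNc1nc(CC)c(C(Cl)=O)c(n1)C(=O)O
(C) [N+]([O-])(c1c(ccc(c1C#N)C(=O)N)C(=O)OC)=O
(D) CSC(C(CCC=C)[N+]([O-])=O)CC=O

D

[CX3H1](=O)[#6] describes an sp2 carbon with one H, double-bonded to O and single-bonded to carbon (an aldehyde).
(A) has a methyl-ester group (-C(=O)OCH3) but the carbonyl carbon has H0, not H1.
(B) has a carboxylic acid group (-C(=O)OH) but the carbonyl carbon has H0 and is bonded to O, not H1.
(C) has a methyl-ester group (-C(=O)OCH3) but the carbonyl carbon has H0, not H1.
(D) contains an aldehyde (-CHO), which satisfies every atom and bond constraint.
So the answer is (D).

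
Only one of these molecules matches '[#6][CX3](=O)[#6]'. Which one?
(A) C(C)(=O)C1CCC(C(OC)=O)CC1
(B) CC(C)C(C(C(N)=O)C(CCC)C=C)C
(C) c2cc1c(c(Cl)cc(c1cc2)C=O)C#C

[#6][CX3](=O)[#6] describes a carbonyl carbon (no H) flanked by two carbons (a ketone).
(A) contains an acetyl/ketone group (-C(=O)CH3), which satisfies every atom and bond constraint.
(B) has a primary amide (-C(=O)NH2) but one neighbour of the carbonyl carbon is N, not C.
(C) has an aldehyde (-CHO) but the carbonyl carbon has H1, so it is not flanked by two carbons.
So the answer is (A).

A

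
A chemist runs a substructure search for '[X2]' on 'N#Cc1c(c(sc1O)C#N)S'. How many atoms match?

5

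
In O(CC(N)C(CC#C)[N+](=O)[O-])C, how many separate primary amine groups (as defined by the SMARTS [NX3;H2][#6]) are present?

[NX3;H2][#6] is the SMARTS for a primary amine: a trivalent nitrogen with two H attached to carbon.
Exactly one fragment in the molecule meets all constraints, giving 1 match.

1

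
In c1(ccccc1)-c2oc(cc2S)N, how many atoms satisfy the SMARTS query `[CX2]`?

0

The query [CX2] means: C with X2: aliphatic carbon with exactly 2 total connections.
Check the 13 heavy atoms by environment: 1× o (aromatic, X2) → no; 10× c (aromatic, X3) → no; 1× S (X2) → no; 1× N (X3) → no.
No environment satisfies the query, so 0 matching atoms.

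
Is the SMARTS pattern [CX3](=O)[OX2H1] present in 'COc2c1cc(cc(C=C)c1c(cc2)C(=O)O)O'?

The pattern [CX3](=O)[OX2H1] describes an sp2 carbon double-bonded to O and single-bonded to an -OH oxygen — a carboxylic acid.
The molecule carries a carboxylic acid group (-C(=O)OH), whose atoms satisfy every constraint of the query, so the pattern matches.

Yes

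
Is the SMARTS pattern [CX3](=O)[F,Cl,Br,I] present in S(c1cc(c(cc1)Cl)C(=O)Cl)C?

Yes

The pattern [CX3](=O)[F,Cl,Br,I] describes a carbonyl carbon bonded to a halogen — an acyl halide.
The molecule carries an acyl chloride (-C(=O)Cl), whose atoms satisfy every constraint of the query, so the pattern matches.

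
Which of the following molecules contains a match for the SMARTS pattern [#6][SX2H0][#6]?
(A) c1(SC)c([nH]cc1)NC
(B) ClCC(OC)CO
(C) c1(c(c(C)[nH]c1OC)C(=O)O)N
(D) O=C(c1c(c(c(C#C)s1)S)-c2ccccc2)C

[#6][SX2H0][#6] describes an aliphatic sulfur bridging two carbons with no H on the sulfur (a thioether).
(A) contains a methylthio ether (-SCH3), which satisfies every atom and bond constraint.
(B) has a methoxy ether (-OCH3) but the bridging atom is O, not S.
(C) has a methoxy ether (-OCH3) but the bridging atom is O, not S.
(D) has a thiol (-SH) but the sulfur has H1, not H0 bridging two carbons.
So the answer is (A).

A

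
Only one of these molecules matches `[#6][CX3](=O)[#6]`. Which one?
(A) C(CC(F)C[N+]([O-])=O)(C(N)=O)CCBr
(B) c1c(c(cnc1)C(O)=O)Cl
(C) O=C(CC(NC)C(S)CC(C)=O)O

C

[#6][CX3](=O)[#6] describes a carbonyl carbon (no H) flanked by two carbons (a ketone).
(A) has a primary amide (-C(=O)NH2) but one neighbour of the carbonyl carbon is N, not C.
(B) has a carboxylic acid group (-C(=O)OH) but one neighbour of the carbonyl carbon is O, not C.
(C) contains an acetyl/ketone group (-C(=O)CH3), which satisfies every atom and bond constraint.
So the answer is (C).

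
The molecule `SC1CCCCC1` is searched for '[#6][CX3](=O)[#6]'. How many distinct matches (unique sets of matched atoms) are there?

0

[#6][CX3](=O)[#6] is the SMARTS for a ketone: a carbonyl carbon (no H) flanked by two carbons.
No fragment in the molecule satisfies every constraint, giving 0 matches.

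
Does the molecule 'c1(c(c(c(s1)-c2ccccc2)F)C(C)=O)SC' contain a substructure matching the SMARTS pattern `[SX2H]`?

No

The pattern [SX2H] describes an aliphatic sulfur with two connections, one being H — a thiol.
The closest candidate here is a methylthio ether (-SCH3), but the sulfur has H0 (bonded to two carbons), not H1. No other fragment satisfies the full query, so there is no match.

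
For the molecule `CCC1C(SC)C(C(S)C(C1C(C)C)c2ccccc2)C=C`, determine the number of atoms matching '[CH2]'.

The query [CH2] means: aliphatic carbon with exactly two hydrogens.
Check the 22 heavy atoms by environment: 8× C (H1) → no; 1× S (H0) → no; 4× C (H3) → no; 2× C (H2) → match; 1× c (aromatic, H0) → no; 5× c (aromatic, H1) → no; 1× S (H1) → no.
That gives 2 matching atoms.

2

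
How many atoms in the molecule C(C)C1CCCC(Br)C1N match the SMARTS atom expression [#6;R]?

6

The query [#6;R] means: carbon that is part of a ring.
Check the 10 heavy atoms by environment: 6× C (in 6-ring) → match; 2× C (acyclic) → no; 1× N (acyclic) → no; 1× Br (acyclic) → no.
That gives 6 matching atoms.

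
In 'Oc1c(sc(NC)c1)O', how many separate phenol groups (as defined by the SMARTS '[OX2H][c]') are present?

2

[OX2H][c] is the SMARTS for a phenol: a hydroxyl oxygen attached to an aromatic carbon.
The molecule carries 2 separate instances of a hydroxyl group (-OH) meeting every constraint; each maps to a distinct set of atoms, giving 2 matches.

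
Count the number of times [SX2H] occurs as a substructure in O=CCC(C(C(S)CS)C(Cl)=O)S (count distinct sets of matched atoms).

3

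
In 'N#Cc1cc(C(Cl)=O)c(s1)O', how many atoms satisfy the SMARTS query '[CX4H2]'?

The query [CX4H2] means: sp3 carbon (X4) with exactly two hydrogens.
Check the 11 heavy atoms by environment: 1× s (aromatic, H0, X2) → no; 3× c (aromatic, H0, X3) → no; 1× c (aromatic, H1, X3) → no; 1× C (H0, X2) → no; 1× N (H0, X1) → no; 1× O (H1, X2) → no; 1× C (H0, X3) → no; 1× O (H0, X1) → no; 1× Cl (H0, X1) → no.
No environment satisfies the query, so 0 matching atoms.

0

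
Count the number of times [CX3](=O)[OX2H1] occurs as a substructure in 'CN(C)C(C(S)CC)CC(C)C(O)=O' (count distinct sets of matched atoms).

[CX3](=O)[OX2H1] is the SMARTS for a carboxylic acid: an sp2 carbon double-bonded to O and single-bonded to an -OH oxygen.
Exactly one fragment in the molecule meets all constraints, giving 1 match.

1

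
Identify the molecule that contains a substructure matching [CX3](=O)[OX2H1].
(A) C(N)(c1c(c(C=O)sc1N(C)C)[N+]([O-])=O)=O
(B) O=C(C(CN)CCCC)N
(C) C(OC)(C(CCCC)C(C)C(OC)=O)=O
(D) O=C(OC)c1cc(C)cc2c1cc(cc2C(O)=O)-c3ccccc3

D

[CX3](=O)[OX2H1] describes an sp2 carbon double-bonded to O and single-bonded to an -OH oxygen (a carboxylic acid).
(A) has a primary amide (-C(=O)NH2) but the carbonyl is bonded to N, not to an -OH oxygen.
(B) has a primary amide (-C(=O)NH2) but the carbonyl is bonded to N, not to an -OH oxygen.
(C) has a methyl-ester group (-C(=O)OCH3) but the singly-bonded O has no H (OX2H0, not OX2H1).
(D) contains a carboxylic acid group (-C(=O)OH), which satisfies every atom and bond constraint.
So the answer is (D).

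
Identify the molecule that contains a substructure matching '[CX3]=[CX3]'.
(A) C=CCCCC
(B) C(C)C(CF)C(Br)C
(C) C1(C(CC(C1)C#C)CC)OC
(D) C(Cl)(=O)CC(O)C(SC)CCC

A

[CX3]=[CX3] describes a non-aromatic C=C double bond between two sp2 carbons (an alkene).
(A) contains a vinyl group (-CH=CH2), which satisfies every atom and bond constraint.
(B) has an ethyl group (-CH2CH3) but its C-C bond is a single bond between CX4 carbons, not CX3=CX3.
(C) has an ethyl group (-CH2CH3) but its C-C bond is a single bond between CX4 carbons, not CX3=CX3.
(D) has an ethyl group (-CH2CH3) but its C-C bond is a single bond between CX4 carbons, not CX3=CX3.
So the answer is (A).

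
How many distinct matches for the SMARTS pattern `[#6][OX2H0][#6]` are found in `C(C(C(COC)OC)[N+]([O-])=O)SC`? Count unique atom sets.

2

[#6][OX2H0][#6] is the SMARTS for an ether: an aliphatic oxygen bridging two carbons with no H on the oxygen.
The molecule carries 2 separate instances of a methoxy ether (-OCH3) meeting every constraint; each maps to a distinct set of atoms, giving 2 matches.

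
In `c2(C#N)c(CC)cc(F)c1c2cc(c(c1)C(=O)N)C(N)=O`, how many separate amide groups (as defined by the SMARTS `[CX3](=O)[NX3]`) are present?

2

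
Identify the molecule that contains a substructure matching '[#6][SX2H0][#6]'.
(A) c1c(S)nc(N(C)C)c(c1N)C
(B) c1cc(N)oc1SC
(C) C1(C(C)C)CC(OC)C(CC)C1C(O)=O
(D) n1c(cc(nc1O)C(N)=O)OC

[#6][SX2H0][#6] describes an aliphatic sulfur bridging two carbons with no H on the sulfur (a thioether).
(A) has a thiol (-SH) but the sulfur has H1, not H0 bridging two carbons.
(B) contains a methylthio ether (-SCH3), which satisfies every atom and bond constraint.
(C) has a methoxy ether (-OCH3) but the bridging atom is O, not S.
(D) has a methoxy ether (-OCH3) but the bridging atom is O, not S.
So the answer is (B).

B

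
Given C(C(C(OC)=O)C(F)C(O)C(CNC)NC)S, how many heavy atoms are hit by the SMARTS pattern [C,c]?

10

Check the 17 heavy atoms by environment: 10× C → match; 2× N → no; 3× O → no; 1× S → no; 1× F → no.
That gives 10 matching atoms.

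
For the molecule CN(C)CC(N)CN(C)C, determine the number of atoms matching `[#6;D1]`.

4

The query [#6;D1] means: carbon bonded to exactly one heavy atom.
Check the 10 heavy atoms by environment: 2× C (D2) → no; 1× C (D3) → no; 2× N (D3) → no; 4× C (D1) → match; 1× N (D1) → no.
That gives 4 matching atoms.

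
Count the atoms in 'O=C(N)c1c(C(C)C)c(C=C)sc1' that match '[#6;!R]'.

The query [#6;!R] means: carbon not in any ring.
Check the 13 heavy atoms by environment: 1× s (aromatic, in 5-ring) → no; 4× c (aromatic, in 5-ring) → no; 6× C (acyclic) → match; 1× O (acyclic) → no; 1× N (acyclic) → no.
That gives 6 matching atoms.

6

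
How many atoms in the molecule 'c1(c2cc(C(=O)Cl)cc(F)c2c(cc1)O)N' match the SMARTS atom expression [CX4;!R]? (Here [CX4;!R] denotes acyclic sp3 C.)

Check the 16 heavy atoms by environment: 10× c (aromatic, X3, in 6-ring) → no; 1× C (X3, acyclic) → no; 1× O (X1, acyclic) → no; 1× Cl (X1, acyclic) → no; 1× N (X3, acyclic) → no; 1× O (X2, acyclic) → no; 1× F (X1, acyclic) → no.
No environment satisfies the query, so 0 matching atoms.

0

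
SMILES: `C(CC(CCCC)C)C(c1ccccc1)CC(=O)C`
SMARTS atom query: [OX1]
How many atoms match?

Check the 19 heavy atoms by environment: 11× C (X4) → no; 6× c (aromatic, X3) → no; 1× C (X3) → no; 1× O (X1) → match.
That gives 1 matching atom.

1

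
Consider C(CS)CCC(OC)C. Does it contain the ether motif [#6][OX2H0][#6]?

Yes

The pattern [#6][OX2H0][#6] describes an aliphatic oxygen bridging two carbons with no H on the oxygen — an ether.
The molecule carries a methoxy ether (-OCH3), whose atoms satisfy every constraint of the query, so the pattern matches.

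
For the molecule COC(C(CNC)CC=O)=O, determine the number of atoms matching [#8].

The query [#8] means: #8 matches any oxygen atom.
Check the 11 heavy atoms by environment: 7× C → no; 1× N → no; 3× O → match.
That gives 3 matching atoms.

3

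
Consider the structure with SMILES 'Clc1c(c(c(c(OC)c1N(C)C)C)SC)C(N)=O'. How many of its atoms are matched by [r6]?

6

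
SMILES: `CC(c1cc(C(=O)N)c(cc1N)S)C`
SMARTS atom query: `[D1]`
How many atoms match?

Check the 14 heavy atoms by environment: 4× c (aromatic, D3) → no; 2× c (aromatic, D2) → no; 2× C (D3) → no; 1× O (D1) → match; 2× N (D1) → match; 1× S (D1) → match; 2× C (D1) → match.
Summing the matching environments: 1 + 2 + 1 + 2 = 6 matching atoms.

6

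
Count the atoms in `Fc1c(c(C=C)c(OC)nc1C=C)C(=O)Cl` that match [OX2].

1

Check the 16 heavy atoms by environment: 1× n (aromatic, X2) → no; 5× c (aromatic, X3) → no; 5× C (X3) → no; 1× O (X1) → no; 1× Cl (X1) → no; 1× O (X2) → match; 1× C (X4) → no; 1× F (X1) → no.
That gives 1 matching atom.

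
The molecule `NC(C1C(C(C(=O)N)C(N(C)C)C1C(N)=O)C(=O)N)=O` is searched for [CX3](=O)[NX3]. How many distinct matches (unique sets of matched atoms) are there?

4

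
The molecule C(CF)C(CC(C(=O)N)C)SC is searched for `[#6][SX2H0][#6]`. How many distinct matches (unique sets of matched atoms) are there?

1

[#6][SX2H0][#6] is the SMARTS for a thioether: an aliphatic sulfur bridging two carbons with no H on the sulfur.
Exactly one fragment in the molecule meets all constraints, giving 1 match.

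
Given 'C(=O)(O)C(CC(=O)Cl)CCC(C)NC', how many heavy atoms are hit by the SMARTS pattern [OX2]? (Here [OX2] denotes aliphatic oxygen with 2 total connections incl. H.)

1

Check the 14 heavy atoms by environment: 7× C (X4) → no; 1× N (X3) → no; 2× C (X3) → no; 2× O (X1) → no; 1× Cl (X1) → no; 1× O (X2) → match.
That gives 1 matching atom.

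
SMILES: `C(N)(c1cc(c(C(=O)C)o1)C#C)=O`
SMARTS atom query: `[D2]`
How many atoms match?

3

The query [D2] means: atom with exactly two heavy-atom neighbours.
Check the 13 heavy atoms by environment: 1× o (aromatic, D2) → match; 3× c (aromatic, D3) → no; 1× c (aromatic, D2) → match; 1× C (D2) → match; 2× C (D1) → no; 2× C (D3) → no; 2× O (D1) → no; 1× N (D1) → no.
Summing the matching environments: 1 + 1 + 1 = 3 matching atoms.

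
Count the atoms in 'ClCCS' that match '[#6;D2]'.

The query [#6;D2] means: any carbon bonded to exactly two heavy atoms.
Check the 4 heavy atoms by environment: 2× C (D2) → match; 1× S (D1) → no; 1× Cl (D1) → no.
That gives 2 matching atoms.

2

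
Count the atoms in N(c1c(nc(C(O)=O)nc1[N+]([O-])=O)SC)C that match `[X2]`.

4

Check the 16 heavy atoms by environment: 2× n (aromatic, X2) → match; 4× c (aromatic, X3) → no; 1× N (X3) → no; 2× C (X4) → no; 1× S (X2) → match; 1× C (X3) → no; 2× O (X1) → no; 1× O (X2) → match; 1× N (charge +1, X3) → no; 1× O (charge -1, X1) → no.
Summing the matching environments: 2 + 1 + 1 = 4 matching atoms.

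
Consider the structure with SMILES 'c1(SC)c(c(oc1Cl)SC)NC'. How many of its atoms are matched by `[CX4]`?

3

The query [CX4] means: C with X4: aliphatic carbon with exactly 4 total connections (bonds + H).
Check the 12 heavy atoms by environment: 1× o (aromatic, X2) → no; 4× c (aromatic, X3) → no; 2× S (X2) → no; 3× C (X4) → match; 1× Cl (X1) → no; 1× N (X3) → no.
That gives 3 matching atoms.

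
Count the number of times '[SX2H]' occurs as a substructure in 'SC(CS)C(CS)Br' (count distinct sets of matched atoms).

3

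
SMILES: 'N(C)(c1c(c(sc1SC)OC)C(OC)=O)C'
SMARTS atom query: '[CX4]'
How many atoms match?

Check the 16 heavy atoms by environment: 1× s (aromatic, X2) → no; 4× c (aromatic, X3) → no; 1× S (X2) → no; 5× C (X4) → match; 1× N (X3) → no; 1× C (X3) → no; 1× O (X1) → no; 2× O (X2) → no.
That gives 5 matching atoms.

5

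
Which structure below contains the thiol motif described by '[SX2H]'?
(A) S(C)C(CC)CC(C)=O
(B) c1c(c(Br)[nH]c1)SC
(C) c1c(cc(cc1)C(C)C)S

C

[SX2H] describes an aliphatic sulfur with two connections, one being H (a thiol).
(A) has a methylthio ether (-SCH3) but the sulfur has H0 (bonded to two carbons), not H1.
(B) has a methylthio ether (-SCH3) but the sulfur has H0 (bonded to two carbons), not H1.
(C) contains a thiol (-SH), which satisfies every atom and bond constraint.
So the answer is (C).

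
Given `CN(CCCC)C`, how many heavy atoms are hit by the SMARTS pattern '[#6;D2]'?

The query [#6;D2] means: any carbon bonded to exactly two heavy atoms.
Check the 7 heavy atoms by environment: 3× C (D2) → match; 1× N (D3) → no; 3× C (D1) → no.
That gives 3 matching atoms.

3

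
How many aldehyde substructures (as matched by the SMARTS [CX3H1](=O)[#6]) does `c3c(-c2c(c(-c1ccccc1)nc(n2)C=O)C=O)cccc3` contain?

[CX3H1](=O)[#6] is the SMARTS for an aldehyde: an sp2 carbon with one H, double-bonded to O and single-bonded to carbon.
The molecule carries 2 separate instances of an aldehyde (-CHO) meeting every constraint; each maps to a distinct set of atoms, giving 2 matches.

2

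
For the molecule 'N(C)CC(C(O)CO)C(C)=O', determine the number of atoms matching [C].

7

The query [C] means: uppercase C matches aliphatic (non-aromatic) carbon only.
Check the 11 heavy atoms by environment: 7× C → match; 3× O → no; 1× N → no.
That gives 7 matching atoms.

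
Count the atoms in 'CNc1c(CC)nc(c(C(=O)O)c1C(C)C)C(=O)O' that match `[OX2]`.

The query [OX2] means: aliphatic oxygen with two total connections — ether, hydroxyl, or ester single-bond O.
Check the 19 heavy atoms by environment: 1× n (aromatic, X2) → no; 5× c (aromatic, X3) → no; 2× C (X3) → no; 2× O (X1) → no; 2× O (X2) → match; 6× C (X4) → no; 1× N (X3) → no.
That gives 2 matching atoms.

2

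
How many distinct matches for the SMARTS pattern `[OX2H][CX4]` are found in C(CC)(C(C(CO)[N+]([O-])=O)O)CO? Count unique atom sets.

3

[OX2H][CX4] is the SMARTS for an aliphatic alcohol: a hydroxyl oxygen bound to an sp3 (X4) carbon.
The molecule carries 3 separate instances of a hydroxyl group (-OH) meeting every constraint; each maps to a distinct set of atoms, giving 3 matches.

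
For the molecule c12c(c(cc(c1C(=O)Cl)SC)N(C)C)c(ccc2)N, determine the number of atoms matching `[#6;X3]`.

The query [#6;X3] means: any carbon (aromatic or not) with three total connections.
Check the 19 heavy atoms by environment: 10× c (aromatic, X3) → match; 1× S (X2) → no; 3× C (X4) → no; 1× C (X3) → match; 1× O (X1) → no; 1× Cl (X1) → no; 2× N (X3) → no.
Summing the matching environments: 10 + 1 = 11 matching atoms.

11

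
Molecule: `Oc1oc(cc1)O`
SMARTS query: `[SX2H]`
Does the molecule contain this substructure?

No

The pattern [SX2H] describes an aliphatic sulfur with two connections, one being H — a thiol.
The closest candidate here is a hydroxyl group (-OH), but it is an -OH, not an -SH. No other fragment satisfies the full query, so there is no match.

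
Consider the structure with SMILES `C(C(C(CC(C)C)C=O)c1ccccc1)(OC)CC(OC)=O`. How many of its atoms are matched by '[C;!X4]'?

2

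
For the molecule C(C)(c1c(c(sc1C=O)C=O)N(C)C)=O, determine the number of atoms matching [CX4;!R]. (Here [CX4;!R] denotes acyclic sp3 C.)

The query [CX4;!R] means: aliphatic carbon with four total connections, not in a ring.
Check the 15 heavy atoms by environment: 1× s (aromatic, X2, in 5-ring) → no; 4× c (aromatic, X3, in 5-ring) → no; 3× C (X3, acyclic) → no; 3× O (X1, acyclic) → no; 3× C (X4, acyclic) → match; 1× N (X3, acyclic) → no.
That gives 3 matching atoms.

3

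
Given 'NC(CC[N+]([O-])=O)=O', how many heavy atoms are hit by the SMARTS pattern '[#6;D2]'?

2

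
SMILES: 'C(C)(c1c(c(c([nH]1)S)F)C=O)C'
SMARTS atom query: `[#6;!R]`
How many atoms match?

4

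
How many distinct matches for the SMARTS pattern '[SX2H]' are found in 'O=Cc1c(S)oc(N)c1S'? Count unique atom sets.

2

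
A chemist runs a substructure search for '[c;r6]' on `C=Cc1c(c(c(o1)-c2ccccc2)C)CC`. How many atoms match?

6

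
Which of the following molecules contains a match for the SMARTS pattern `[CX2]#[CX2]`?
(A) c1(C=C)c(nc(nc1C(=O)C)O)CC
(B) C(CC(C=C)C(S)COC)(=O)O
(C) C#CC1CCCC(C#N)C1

[CX2]#[CX2] describes a carbon-carbon triple bond (an alkyne).
(A) has a vinyl group (-CH=CH2) but the C=C is a double bond; both carbons are CX3, not CX2.
(B) has a vinyl group (-CH=CH2) but the C=C is a double bond; both carbons are CX3, not CX2.
(C) contains an ethynyl group (-C#CH), which satisfies every atom and bond constraint.
So the answer is (C).

C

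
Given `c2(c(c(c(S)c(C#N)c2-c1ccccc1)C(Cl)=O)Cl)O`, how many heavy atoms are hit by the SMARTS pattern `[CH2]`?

Check the 20 heavy atoms by environment: 7× c (aromatic, H0) → no; 2× C (H0) → no; 1× N (H0) → no; 2× Cl (H0) → no; 1× S (H1) → no; 1× O (H1) → no; 1× O (H0) → no; 5× c (aromatic, H1) → no.
No environment satisfies the query, so 0 matching atoms.

0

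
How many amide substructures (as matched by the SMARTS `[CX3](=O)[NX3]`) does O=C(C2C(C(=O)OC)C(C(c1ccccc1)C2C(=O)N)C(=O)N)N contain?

3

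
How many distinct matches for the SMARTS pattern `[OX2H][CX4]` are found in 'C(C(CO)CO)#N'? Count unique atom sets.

2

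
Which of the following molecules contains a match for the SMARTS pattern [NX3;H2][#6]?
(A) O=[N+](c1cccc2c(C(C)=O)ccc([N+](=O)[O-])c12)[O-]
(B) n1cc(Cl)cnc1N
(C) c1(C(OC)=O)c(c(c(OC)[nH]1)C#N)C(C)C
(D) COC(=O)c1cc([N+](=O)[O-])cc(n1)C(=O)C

B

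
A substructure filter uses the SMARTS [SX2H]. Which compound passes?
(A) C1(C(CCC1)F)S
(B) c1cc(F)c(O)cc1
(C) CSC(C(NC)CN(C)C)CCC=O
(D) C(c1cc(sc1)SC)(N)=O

A

[SX2H] describes an aliphatic sulfur with two connections, one being H (a thiol).
(A) contains a thiol (-SH), which satisfies every atom and bond constraint.
(B) has a hydroxyl group (-OH) but it is an -OH, not an -SH.
(C) has a methylthio ether (-SCH3) but the sulfur has H0 (bonded to two carbons), not H1.
(D) has a methylthio ether (-SCH3) but the sulfur has H0 (bonded to two carbons), not H1.
So the answer is (A).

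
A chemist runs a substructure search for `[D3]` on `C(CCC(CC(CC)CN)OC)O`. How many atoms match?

2

The query [D3] means: atom with exactly three heavy-atom neighbours.
Check the 13 heavy atoms by environment: 6× C (D2) → no; 2× C (D3) → match; 1× O (D2) → no; 2× C (D1) → no; 1× O (D1) → no; 1× N (D1) → no.
That gives 2 matching atoms.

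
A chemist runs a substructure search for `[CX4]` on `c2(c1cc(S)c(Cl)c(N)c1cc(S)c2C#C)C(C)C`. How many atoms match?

3

Check the 19 heavy atoms by environment: 10× c (aromatic, X3) → no; 2× S (X2) → no; 2× C (X2) → no; 1× N (X3) → no; 1× Cl (X1) → no; 3× C (X4) → match.
That gives 3 matching atoms.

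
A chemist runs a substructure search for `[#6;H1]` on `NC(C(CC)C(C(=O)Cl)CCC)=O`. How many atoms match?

2

The query [#6;H1] means: any carbon bearing exactly one hydrogen.
Check the 13 heavy atoms by environment: 3× C (H2) → no; 2× C (H1) → match; 2× C (H3) → no; 2× C (H0) → no; 2× O (H0) → no; 1× Cl (H0) → no; 1× N (H2) → no.
That gives 2 matching atoms.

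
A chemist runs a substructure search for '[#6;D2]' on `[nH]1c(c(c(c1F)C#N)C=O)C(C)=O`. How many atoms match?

2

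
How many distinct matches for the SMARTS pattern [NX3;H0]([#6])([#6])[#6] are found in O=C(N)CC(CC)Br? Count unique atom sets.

0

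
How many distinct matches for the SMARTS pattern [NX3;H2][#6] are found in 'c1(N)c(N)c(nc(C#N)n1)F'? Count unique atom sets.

[NX3;H2][#6] is the SMARTS for a primary amine: a trivalent nitrogen with two H attached to carbon.
The molecule carries 2 separate instances of a primary amino group (-NH2) meeting every constraint; each maps to a distinct set of atoms, giving 2 matches.

2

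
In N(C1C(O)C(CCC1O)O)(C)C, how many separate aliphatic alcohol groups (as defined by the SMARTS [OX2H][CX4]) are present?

3

[OX2H][CX4] is the SMARTS for an aliphatic alcohol: a hydroxyl oxygen bound to an sp3 (X4) carbon.
The molecule carries 3 separate instances of a hydroxyl group (-OH) meeting every constraint; each maps to a distinct set of atoms, giving 3 matches.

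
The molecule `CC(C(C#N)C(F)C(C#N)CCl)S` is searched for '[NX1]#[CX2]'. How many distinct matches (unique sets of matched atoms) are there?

2

[NX1]#[CX2] is the SMARTS for a nitrile: a nitrogen triple-bonded to a two-connected carbon.
The molecule carries 2 separate instances of a nitrile (-C#N) meeting every constraint; each maps to a distinct set of atoms, giving 2 matches.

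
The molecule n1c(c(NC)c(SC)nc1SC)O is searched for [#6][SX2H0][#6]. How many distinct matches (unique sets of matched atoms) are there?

2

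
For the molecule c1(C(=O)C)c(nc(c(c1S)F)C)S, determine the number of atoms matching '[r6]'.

6

Check the 13 heavy atoms by environment: 1× n (aromatic, in 6-ring) → match; 5× c (aromatic, in 6-ring) → match; 2× S (acyclic) → no; 1× F (acyclic) → no; 3× C (acyclic) → no; 1× O (acyclic) → no.
Summing the matching environments: 1 + 5 = 6 matching atoms.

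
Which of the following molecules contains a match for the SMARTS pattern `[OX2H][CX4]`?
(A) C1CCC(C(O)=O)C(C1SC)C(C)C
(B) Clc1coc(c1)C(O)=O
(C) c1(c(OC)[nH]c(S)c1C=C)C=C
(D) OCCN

D

[OX2H][CX4] describes a hydroxyl oxygen bound to an sp3 (X4) carbon (an aliphatic alcohol).
(A) has a carboxylic acid group (-C(=O)OH) but the -OH is on a CX3 carbonyl carbon, not a CX4 carbon.
(B) has a carboxylic acid group (-C(=O)OH) but the -OH is on a CX3 carbonyl carbon, not a CX4 carbon.
(C) has a methoxy ether (-OCH3) but the oxygen has H0 (ether), not H1.
(D) contains a hydroxyl group (-OH), which satisfies every atom and bond constraint.
So the answer is (D).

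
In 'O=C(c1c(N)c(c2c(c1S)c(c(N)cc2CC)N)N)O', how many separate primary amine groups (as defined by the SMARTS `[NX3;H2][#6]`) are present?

4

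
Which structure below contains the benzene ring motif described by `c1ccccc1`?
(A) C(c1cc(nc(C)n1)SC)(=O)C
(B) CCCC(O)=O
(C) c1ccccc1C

c1ccccc1 describes six aromatic carbons in a ring (a benzene ring).
(A) has a methyl group (-CH3) but no six-membered all-carbon aromatic ring is present.
(B) has a methyl group (-CH3) but no six-membered all-carbon aromatic ring is present.
(C) contains the required atom environment, so the pattern matches.
So the answer is (C).

C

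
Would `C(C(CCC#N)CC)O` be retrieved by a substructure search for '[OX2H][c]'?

No

The pattern [OX2H][c] describes a hydroxyl oxygen attached to an aromatic carbon — a phenol.
The closest candidate here is a hydroxyl group (-OH), but the -OH is on an aliphatic carbon, not an aromatic c. No other fragment satisfies the full query, so there is no match.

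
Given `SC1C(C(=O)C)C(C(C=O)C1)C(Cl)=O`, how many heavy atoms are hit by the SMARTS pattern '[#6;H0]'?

2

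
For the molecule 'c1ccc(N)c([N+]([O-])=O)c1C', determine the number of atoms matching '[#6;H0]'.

The query [#6;H0] means: any carbon with no attached hydrogen.
Check the 11 heavy atoms by environment: 3× c (aromatic, H1) → no; 3× c (aromatic, H0) → match; 1× N (H2) → no; 1× N (charge +1, H0) → no; 1× O (charge -1, H0) → no; 1× O (H0) → no; 1× C (H3) → no.
That gives 3 matching atoms.

3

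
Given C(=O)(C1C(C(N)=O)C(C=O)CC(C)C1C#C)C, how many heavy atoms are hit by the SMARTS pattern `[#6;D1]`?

The query [#6;D1] means: carbon bonded to exactly one heavy atom.
Check the 17 heavy atoms by environment: 7× C (D3) → no; 3× C (D2) → no; 3× O (D1) → no; 1× N (D1) → no; 3× C (D1) → match.
That gives 3 matching atoms.

3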